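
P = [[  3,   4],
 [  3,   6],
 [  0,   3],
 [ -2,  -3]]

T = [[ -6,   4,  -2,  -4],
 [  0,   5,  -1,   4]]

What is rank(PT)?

2

First compute PT:
[[-18,  32, -10,   4],
 [-18,  42, -12,  12],
 [  0,  15,  -3,  12],
 [ 12, -23,   7,  -4]]
Now row reduce the product.
R2 ← R2 − R1: [0, 10, -2, 8]
R4 ← R4 + (2/3)·R1: [0, -5/3, 1/3, -4/3]
R3 ← R3 − (3/2)·R2: [0, 0, 0, 0]
R4 ← R4 + (1/6)·R2: [0, 0, 0, 0]
2 nonzero rows, so rank(PT) = 2.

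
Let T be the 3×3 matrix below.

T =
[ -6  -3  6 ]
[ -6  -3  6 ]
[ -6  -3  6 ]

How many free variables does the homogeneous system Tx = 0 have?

2

Row reduce to echelon form.
R2 ← R2 − R1: [0, 0, 0]
R3 ← R3 − R1: [0, 0, 0]
1 nonzero row, so rank(T) = 1.
T has 3 columns; by rank–nullity, nullity = 3 − 1 = 2.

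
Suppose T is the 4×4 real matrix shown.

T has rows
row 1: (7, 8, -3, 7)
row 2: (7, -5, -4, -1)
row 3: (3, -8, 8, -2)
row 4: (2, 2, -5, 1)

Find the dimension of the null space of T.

1

Row reduce to echelon form.
R2 ← R2 − R1: [0, -13, -1, -8]
R3 ← R3 − (3/7)·R1: [0, -80/7, 65/7, -5]
R4 ← R4 − (2/7)·R1: [0, -2/7, -29/7, -1]
R3 ← R3 − (80/91)·R2: [0, 0, 925/91, 185/91]
R4 ← R4 − (2/91)·R2: [0, 0, -375/91, -75/91]
R4 ← R4 + (15/37)·R3: [0, 0, 0, 0]
3 nonzero rows, so rank(T) = 3.
T has 4 columns; by rank–nullity, nullity = 4 − 3 = 1.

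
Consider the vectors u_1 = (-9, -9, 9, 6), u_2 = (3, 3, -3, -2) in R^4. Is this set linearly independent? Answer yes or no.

Form the matrix with these vectors as rows and row reduce.
R2 ← R2 + (1/3)·R1: [0, 0, 0, 0]
1 nonzero row, so the 2 vectors span a space of dimension 1.
Since 1 < 2, the vectors are linearly dependent.

no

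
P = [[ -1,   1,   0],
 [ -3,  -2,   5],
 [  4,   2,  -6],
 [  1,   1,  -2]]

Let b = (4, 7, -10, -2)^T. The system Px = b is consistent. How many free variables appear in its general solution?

Row reduce the augmented matrix [P | b].
R2 ← R2 − (3)·R1: [0, -5, 5, -5]
R3 ← R3 + (4)·R1: [0, 6, -6, 6]
R4 ← R4 + R1: [0, 2, -2, 2]
R3 ← R3 + (6/5)·R2: [0, 0, 0, 0]
R4 ← R4 + (2/5)·R2: [0, 0, 0, 0]
The echelon form has 2 nonzero rows, and every pivot lies in the first 3 columns, so rank(P) = rank([P|b]) = 2.
The system is consistent.
Free variables = (unknowns) − (rank) = 3 − 2 = 1.

1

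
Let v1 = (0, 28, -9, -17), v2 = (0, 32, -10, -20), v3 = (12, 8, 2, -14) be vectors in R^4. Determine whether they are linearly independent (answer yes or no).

Form the matrix with these vectors as rows and row reduce.
Swap R1 ↔ R3
R3 ← R3 − (7/8)·R2: [0, 0, -1/4, 1/2]
3 nonzero rows, so the 3 vectors span a space of dimension 3.
Since 3 = 3, the vectors are linearly independent.

yes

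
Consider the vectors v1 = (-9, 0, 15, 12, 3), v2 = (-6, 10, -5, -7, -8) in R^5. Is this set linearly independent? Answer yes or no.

yes

Form the matrix with these vectors as rows and row reduce.
R2 ← R2 − (2/3)·R1: [0, 10, -15, -15, -10]
2 nonzero rows, so the 2 vectors span a space of dimension 2.
Since 2 = 2, the vectors are linearly independent.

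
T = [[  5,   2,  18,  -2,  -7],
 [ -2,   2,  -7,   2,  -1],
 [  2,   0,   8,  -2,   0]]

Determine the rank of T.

Row reduce to echelon form.
R2 ← R2 + (2/5)·R1: [0, 14/5, 1/5, 6/5, -19/5]
R3 ← R3 − (2/5)·R1: [0, -4/5, 4/5, -6/5, 14/5]
R3 ← R3 + (2/7)·R2: [0, 0, 6/7, -6/7, 12/7]
Echelon form has 3 nonzero rows, so rank(T) = 3.

3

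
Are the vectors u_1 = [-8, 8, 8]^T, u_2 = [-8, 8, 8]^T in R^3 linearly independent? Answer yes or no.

no

Form the matrix with these vectors as rows and row reduce.
R2 ← R2 − R1: [0, 0, 0]
1 nonzero row, so the 2 vectors span a space of dimension 1.
Since 1 < 2, the vectors are linearly dependent.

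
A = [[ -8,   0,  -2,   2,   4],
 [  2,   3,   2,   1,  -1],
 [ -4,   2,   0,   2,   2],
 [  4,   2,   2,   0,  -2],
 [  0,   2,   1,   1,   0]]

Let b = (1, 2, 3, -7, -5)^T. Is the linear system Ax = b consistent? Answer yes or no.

Row reduce the augmented matrix [A | b].
R2 ← R2 + (1/4)·R1: [0, 3, 3/2, 3/2, 0, 9/4]
R3 ← R3 − (1/2)·R1: [0, 2, 1, 1, 0, 5/2]
R4 ← R4 + (1/2)·R1: [0, 2, 1, 1, 0, -13/2]
R3 ← R3 − (2/3)·R2: [0, 0, 0, 0, 0, 1]
R4 ← R4 − (2/3)·R2: [0, 0, 0, 0, 0, -8]
R5 ← R5 − (2/3)·R2: [0, 0, 0, 0, 0, -13/2]
R4 ← R4 + (8)·R3: [0, 0, 0, 0, 0, 0]
R5 ← R5 + (13/2)·R3: [0, 0, 0, 0, 0, 0]
The echelon form has 3 nonzero rows; the last pivot sits in the augmented column, so rank(A) = 2 but rank([A|b]) = 3.
Since the ranks differ, the system is inconsistent.

no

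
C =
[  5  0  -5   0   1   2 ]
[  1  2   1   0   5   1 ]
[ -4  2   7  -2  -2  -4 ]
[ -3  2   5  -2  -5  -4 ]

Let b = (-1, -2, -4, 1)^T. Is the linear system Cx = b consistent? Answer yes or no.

Row reduce the augmented matrix [C | b].
R2 ← R2 − (1/5)·R1: [0, 2, 2, 0, 24/5, 3/5, -9/5]
R3 ← R3 + (4/5)·R1: [0, 2, 3, -2, -6/5, -12/5, -24/5]
R4 ← R4 + (3/5)·R1: [0, 2, 2, -2, -22/5, -14/5, 2/5]
R3 ← R3 − R2: [0, 0, 1, -2, -6, -3, -3]
R4 ← R4 − R2: [0, 0, 0, -2, -46/5, -17/5, 11/5]
The echelon form has 4 nonzero rows, and every pivot lies in the first 6 columns, so rank(C) = rank([C|b]) = 4.
The system is consistent.

yes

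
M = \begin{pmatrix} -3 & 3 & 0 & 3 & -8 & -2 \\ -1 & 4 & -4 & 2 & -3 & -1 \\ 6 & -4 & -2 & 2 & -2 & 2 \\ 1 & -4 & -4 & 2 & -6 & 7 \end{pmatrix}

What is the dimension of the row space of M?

4

Row reduce to echelon form.
R2 ← R2 − (1/3)·R1: [0, 3, -4, 1, -1/3, -1/3]
R3 ← R3 + (2)·R1: [0, 2, -2, 8, -18, -2]
R4 ← R4 + (1/3)·R1: [0, -3, -4, 3, -26/3, 19/3]
R3 ← R3 − (2/3)·R2: [0, 0, 2/3, 22/3, -160/9, -16/9]
R4 ← R4 + R2: [0, 0, -8, 4, -9, 6]
R4 ← R4 + (12)·R3: [0, 0, 0, 92, -667/3, -46/3]
Echelon form has 4 nonzero rows, so rank(M) = 4.
The row space has dimension equal to the rank: 4.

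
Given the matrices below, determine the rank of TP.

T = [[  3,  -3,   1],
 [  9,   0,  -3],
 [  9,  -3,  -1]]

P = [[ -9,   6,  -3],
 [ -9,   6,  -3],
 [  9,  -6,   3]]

First compute TP:
[[  9,  -6,   3],
 [-108,  72, -36],
 [-63,  42, -21]]
Now row reduce the product.
R2 ← R2 + (12)·R1: [0, 0, 0]
R3 ← R3 + (7)·R1: [0, 0, 0]
1 nonzero row, so rank(TP) = 1.

1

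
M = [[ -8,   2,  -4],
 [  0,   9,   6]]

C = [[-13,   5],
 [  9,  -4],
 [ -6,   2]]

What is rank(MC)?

2

First compute MC:
[[146, -56],
 [ 45, -24]]
Now row reduce the product.
R2 ← R2 − (45/146)·R1: [0, -492/73]
2 nonzero rows, so rank(MC) = 2.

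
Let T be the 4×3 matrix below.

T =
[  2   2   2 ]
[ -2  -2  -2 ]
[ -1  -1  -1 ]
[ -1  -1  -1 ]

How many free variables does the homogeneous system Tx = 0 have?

2

Row reduce to echelon form.
R2 ← R2 + R1: [0, 0, 0]
R3 ← R3 + (1/2)·R1: [0, 0, 0]
R4 ← R4 + (1/2)·R1: [0, 0, 0]
1 nonzero row, so rank(T) = 1.
T has 3 columns; by rank–nullity, nullity = 3 − 1 = 2.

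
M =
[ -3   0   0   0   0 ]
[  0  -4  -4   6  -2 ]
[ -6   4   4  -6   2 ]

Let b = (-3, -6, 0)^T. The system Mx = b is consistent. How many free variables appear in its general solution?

3

Row reduce the augmented matrix [M | b].
R3 ← R3 − (2)·R1: [0, 4, 4, -6, 2, 6]
R3 ← R3 + R2: [0, 0, 0, 0, 0, 0]
The echelon form has 2 nonzero rows, and every pivot lies in the first 5 columns, so rank(M) = rank([M|b]) = 2.
The system is consistent.
Free variables = (unknowns) − (rank) = 5 − 2 = 3.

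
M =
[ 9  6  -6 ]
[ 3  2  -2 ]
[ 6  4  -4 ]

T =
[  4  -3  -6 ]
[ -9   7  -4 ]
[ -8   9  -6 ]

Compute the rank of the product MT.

1

First compute MT:
[[ 30, -39, -42],
 [ 10, -13, -14],
 [ 20, -26, -28]]
Now row reduce the product.
R2 ← R2 − (1/3)·R1: [0, 0, 0]
R3 ← R3 − (2/3)·R1: [0, 0, 0]
1 nonzero row, so rank(MT) = 1.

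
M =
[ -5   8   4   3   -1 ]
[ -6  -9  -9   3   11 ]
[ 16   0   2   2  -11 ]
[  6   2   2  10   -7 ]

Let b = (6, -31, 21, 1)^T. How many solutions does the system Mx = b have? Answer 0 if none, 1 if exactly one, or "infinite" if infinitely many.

infinite

Row reduce the augmented matrix [M | b].
R2 ← R2 − (6/5)·R1: [0, -93/5, -69/5, -3/5, 61/5, -191/5]
R3 ← R3 + (16/5)·R1: [0, 128/5, 74/5, 58/5, -71/5, 201/5]
R4 ← R4 + (6/5)·R1: [0, 58/5, 34/5, 68/5, -41/5, 41/5]
R3 ← R3 + (128/93)·R2: [0, 0, -130/31, 334/31, 241/93, -1151/93]
R4 ← R4 + (58/93)·R2: [0, 0, -56/31, 410/31, -55/93, -1453/93]
R4 ← R4 − (28/65)·R3: [0, 0, 0, 558/65, -111/65, -669/65]
The echelon form has 4 nonzero rows, and every pivot lies in the first 5 columns, so rank(M) = rank([M|b]) = 4.
The system is consistent.
rank = 4 < 5 unknowns, so there are infinitely many solutions.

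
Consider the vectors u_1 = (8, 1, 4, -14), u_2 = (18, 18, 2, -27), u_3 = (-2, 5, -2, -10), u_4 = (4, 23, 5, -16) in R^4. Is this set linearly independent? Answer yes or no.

Form the matrix with these vectors as rows and row reduce.
R2 ← R2 − (9/4)·R1: [0, 63/4, -7, 9/2]
R3 ← R3 + (1/4)·R1: [0, 21/4, -1, -27/2]
R4 ← R4 − (1/2)·R1: [0, 45/2, 3, -9]
R3 ← R3 − (1/3)·R2: [0, 0, 4/3, -15]
R4 ← R4 − (10/7)·R2: [0, 0, 13, -108/7]
R4 ← R4 − (39/4)·R3: [0, 0, 0, 3663/28]
4 nonzero rows, so the 4 vectors span a space of dimension 4.
Since 4 = 4, the vectors are linearly independent.

yes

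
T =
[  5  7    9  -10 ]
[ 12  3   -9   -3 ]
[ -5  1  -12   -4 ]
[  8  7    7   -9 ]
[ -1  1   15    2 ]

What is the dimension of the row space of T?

Row reduce to echelon form.
R2 ← R2 − (12/5)·R1: [0, -69/5, -153/5, 21]
R3 ← R3 + R1: [0, 8, -3, -14]
R4 ← R4 − (8/5)·R1: [0, -21/5, -37/5, 7]
R5 ← R5 + (1/5)·R1: [0, 12/5, 84/5, 0]
R3 ← R3 + (40/69)·R2: [0, 0, -477/23, -42/23]
R4 ← R4 − (7/23)·R2: [0, 0, 44/23, 14/23]
R5 ← R5 + (4/23)·R2: [0, 0, 264/23, 84/23]
R4 ← R4 + (44/477)·R3: [0, 0, 0, 70/159]
R5 ← R5 + (88/159)·R3: [0, 0, 0, 140/53]
R5 ← R5 − (6)·R4: [0, 0, 0, 0]
Echelon form has 4 nonzero rows, so rank(T) = 4.
The row space has dimension equal to the rank: 4.

4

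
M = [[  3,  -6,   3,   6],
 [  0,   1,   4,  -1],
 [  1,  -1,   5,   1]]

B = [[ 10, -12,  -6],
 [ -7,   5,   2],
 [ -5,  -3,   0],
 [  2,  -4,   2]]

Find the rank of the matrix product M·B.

First compute MB:
[[ 69, -99, -18],
 [-29,  -3,   0],
 [ -6, -36,  -6]]
Now row reduce the product.
R2 ← R2 + (29/69)·R1: [0, -1026/23, -174/23]
R3 ← R3 + (2/23)·R1: [0, -1026/23, -174/23]
R3 ← R3 − R2: [0, 0, 0]
2 nonzero rows, so rank(MB) = 2.

2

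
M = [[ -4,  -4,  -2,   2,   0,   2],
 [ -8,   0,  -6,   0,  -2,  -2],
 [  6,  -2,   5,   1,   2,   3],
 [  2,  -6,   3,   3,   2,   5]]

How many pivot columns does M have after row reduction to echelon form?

Row reduce to echelon form.
R2 ← R2 − (2)·R1: [0, 8, -2, -4, -2, -6]
R3 ← R3 + (3/2)·R1: [0, -8, 2, 4, 2, 6]
R4 ← R4 + (1/2)·R1: [0, -8, 2, 4, 2, 6]
R3 ← R3 + R2: [0, 0, 0, 0, 0, 0]
R4 ← R4 + R2: [0, 0, 0, 0, 0, 0]
Echelon form has 2 nonzero rows, so rank(M) = 2.
Each nonzero row contributes one pivot column: 2 pivot columns.

2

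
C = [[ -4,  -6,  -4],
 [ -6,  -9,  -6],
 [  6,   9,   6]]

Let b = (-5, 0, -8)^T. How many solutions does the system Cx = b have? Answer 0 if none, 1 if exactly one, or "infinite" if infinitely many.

0

Row reduce the augmented matrix [C | b].
R2 ← R2 − (3/2)·R1: [0, 0, 0, 15/2]
R3 ← R3 + (3/2)·R1: [0, 0, 0, -31/2]
R3 ← R3 + (31/15)·R2: [0, 0, 0, 0]
The echelon form has 2 nonzero rows; the last pivot sits in the augmented column, so rank(C) = 1 but rank([C|b]) = 2.
Since the ranks differ, the system is inconsistent.
It has no solutions.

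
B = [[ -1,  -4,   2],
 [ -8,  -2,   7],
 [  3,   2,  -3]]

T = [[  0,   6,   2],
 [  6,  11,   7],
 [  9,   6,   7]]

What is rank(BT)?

2

First compute BT:
[[ -6, -38, -16],
 [ 51, -28,  19],
 [-15,  22,  -1]]
Now row reduce the product.
R2 ← R2 + (17/2)·R1: [0, -351, -117]
R3 ← R3 − (5/2)·R1: [0, 117, 39]
R3 ← R3 + (1/3)·R2: [0, 0, 0]
2 nonzero rows, so rank(BT) = 2.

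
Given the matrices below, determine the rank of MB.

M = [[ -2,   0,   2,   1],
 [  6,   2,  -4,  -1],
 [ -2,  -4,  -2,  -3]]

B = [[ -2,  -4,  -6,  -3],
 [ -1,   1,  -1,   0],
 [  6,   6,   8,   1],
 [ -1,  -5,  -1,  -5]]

2

First compute MB:
[[ 15,  15,  27,   3],
 [-37, -41, -69, -17],
 [ -1,   7,   3,  19]]
Now row reduce the product.
R2 ← R2 + (37/15)·R1: [0, -4, -12/5, -48/5]
R3 ← R3 + (1/15)·R1: [0, 8, 24/5, 96/5]
R3 ← R3 + (2)·R2: [0, 0, 0, 0]
2 nonzero rows, so rank(MB) = 2.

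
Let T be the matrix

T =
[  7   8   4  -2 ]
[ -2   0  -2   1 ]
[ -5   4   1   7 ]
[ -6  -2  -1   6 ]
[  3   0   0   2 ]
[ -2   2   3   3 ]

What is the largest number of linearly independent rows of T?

Row reduce to echelon form.
R2 ← R2 + (2/7)·R1: [0, 16/7, -6/7, 3/7]
R3 ← R3 + (5/7)·R1: [0, 68/7, 27/7, 39/7]
R4 ← R4 + (6/7)·R1: [0, 34/7, 17/7, 30/7]
R5 ← R5 − (3/7)·R1: [0, -24/7, -12/7, 20/7]
R6 ← R6 + (2/7)·R1: [0, 30/7, 29/7, 17/7]
R3 ← R3 − (17/4)·R2: [0, 0, 15/2, 15/4]
R4 ← R4 − (17/8)·R2: [0, 0, 17/4, 27/8]
R5 ← R5 + (3/2)·R2: [0, 0, -3, 7/2]
R6 ← R6 − (15/8)·R2: [0, 0, 23/4, 13/8]
R4 ← R4 − (17/30)·R3: [0, 0, 0, 5/4]
R5 ← R5 + (2/5)·R3: [0, 0, 0, 5]
R6 ← R6 − (23/30)·R3: [0, 0, 0, -5/4]
R5 ← R5 − (4)·R4: [0, 0, 0, 0]
R6 ← R6 + R4: [0, 0, 0, 0]
Echelon form has 4 nonzero rows, so rank(T) = 4.
The rank gives the maximum number of linearly independent rows: 4.

4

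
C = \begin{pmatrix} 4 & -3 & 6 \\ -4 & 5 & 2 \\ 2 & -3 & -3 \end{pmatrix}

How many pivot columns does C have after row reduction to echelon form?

2

Row reduce to echelon form.
R2 ← R2 + R1: [0, 2, 8]
R3 ← R3 − (1/2)·R1: [0, -3/2, -6]
R3 ← R3 + (3/4)·R2: [0, 0, 0]
Echelon form has 2 nonzero rows, so rank(C) = 2.
Each nonzero row contributes one pivot column: 2 pivot columns.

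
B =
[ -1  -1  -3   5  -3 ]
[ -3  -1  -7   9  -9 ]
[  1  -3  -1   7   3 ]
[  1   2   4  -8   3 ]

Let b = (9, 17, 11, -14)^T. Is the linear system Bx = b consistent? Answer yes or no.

Row reduce the augmented matrix [B | b].
R2 ← R2 − (3)·R1: [0, 2, 2, -6, 0, -10]
R3 ← R3 + R1: [0, -4, -4, 12, 0, 20]
R4 ← R4 + R1: [0, 1, 1, -3, 0, -5]
R3 ← R3 + (2)·R2: [0, 0, 0, 0, 0, 0]
R4 ← R4 − (1/2)·R2: [0, 0, 0, 0, 0, 0]
The echelon form has 2 nonzero rows, and every pivot lies in the first 5 columns, so rank(B) = rank([B|b]) = 2.
The system is consistent.

yes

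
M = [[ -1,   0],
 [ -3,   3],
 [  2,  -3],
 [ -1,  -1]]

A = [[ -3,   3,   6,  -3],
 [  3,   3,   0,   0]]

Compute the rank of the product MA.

First compute MA:
[[  3,  -3,  -6,   3],
 [ 18,   0, -18,   9],
 [-15,  -3,  12,  -6],
 [  0,  -6,  -6,   3]]
Now row reduce the product.
R2 ← R2 − (6)·R1: [0, 18, 18, -9]
R3 ← R3 + (5)·R1: [0, -18, -18, 9]
R3 ← R3 + R2: [0, 0, 0, 0]
R4 ← R4 + (1/3)·R2: [0, 0, 0, 0]
2 nonzero rows, so rank(MA) = 2.

2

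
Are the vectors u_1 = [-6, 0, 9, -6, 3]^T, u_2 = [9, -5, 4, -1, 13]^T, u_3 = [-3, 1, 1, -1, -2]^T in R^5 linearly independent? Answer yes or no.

no

Form the matrix with these vectors as rows and row reduce.
R2 ← R2 + (3/2)·R1: [0, -5, 35/2, -10, 35/2]
R3 ← R3 − (1/2)·R1: [0, 1, -7/2, 2, -7/2]
R3 ← R3 + (1/5)·R2: [0, 0, 0, 0, 0]
2 nonzero rows, so the 3 vectors span a space of dimension 2.
Since 2 < 3, the vectors are linearly dependent.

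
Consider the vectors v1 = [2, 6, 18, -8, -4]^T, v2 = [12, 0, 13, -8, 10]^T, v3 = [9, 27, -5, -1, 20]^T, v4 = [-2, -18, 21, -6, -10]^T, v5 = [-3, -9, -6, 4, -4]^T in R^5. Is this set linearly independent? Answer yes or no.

Form the matrix with these vectors as rows and row reduce.
R2 ← R2 − (6)·R1: [0, -36, -95, 40, 34]
R3 ← R3 − (9/2)·R1: [0, 0, -86, 35, 38]
R4 ← R4 + R1: [0, -12, 39, -14, -14]
R5 ← R5 + (3/2)·R1: [0, 0, 21, -8, -10]
R4 ← R4 − (1/3)·R2: [0, 0, 212/3, -82/3, -76/3]
R4 ← R4 + (106/129)·R3: [0, 0, 0, 184/129, 760/129]
R5 ← R5 + (21/86)·R3: [0, 0, 0, 47/86, -31/43]
R5 ← R5 − (141/368)·R4: [0, 0, 0, 0, -137/46]
5 nonzero rows, so the 5 vectors span a space of dimension 5.
Since 5 = 5, the vectors are linearly independent.

yes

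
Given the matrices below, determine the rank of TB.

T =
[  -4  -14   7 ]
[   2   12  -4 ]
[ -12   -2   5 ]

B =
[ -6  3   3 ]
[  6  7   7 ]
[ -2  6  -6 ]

3

First compute TB:
[[-74, -68, -152],
 [ 68,  66, 114],
 [ 50, -20, -80]]
Now row reduce the product.
R2 ← R2 + (34/37)·R1: [0, 130/37, -950/37]
R3 ← R3 + (25/37)·R1: [0, -2440/37, -6760/37]
R3 ← R3 + (244/13)·R2: [0, 0, -8640/13]
3 nonzero rows, so rank(TB) = 3.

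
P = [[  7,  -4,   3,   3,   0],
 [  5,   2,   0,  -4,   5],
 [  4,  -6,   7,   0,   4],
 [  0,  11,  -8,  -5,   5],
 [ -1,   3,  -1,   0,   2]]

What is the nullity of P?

Row reduce to echelon form.
R2 ← R2 − (5/7)·R1: [0, 34/7, -15/7, -43/7, 5]
R3 ← R3 − (4/7)·R1: [0, -26/7, 37/7, -12/7, 4]
R5 ← R5 + (1/7)·R1: [0, 17/7, -4/7, 3/7, 2]
R3 ← R3 + (13/17)·R2: [0, 0, 62/17, -109/17, 133/17]
R4 ← R4 − (77/34)·R2: [0, 0, -107/34, 303/34, -215/34]
R5 ← R5 − (1/2)·R2: [0, 0, 1/2, 7/2, -1/2]
R4 ← R4 + (107/124)·R3: [0, 0, 0, 419/124, 53/124]
R5 ← R5 − (17/124)·R3: [0, 0, 0, 543/124, -195/124]
R5 ← R5 − (543/419)·R4: [0, 0, 0, 0, -891/419]
5 nonzero rows, so rank(P) = 5.
P has 5 columns; by rank–nullity, nullity = 5 − 5 = 0.

0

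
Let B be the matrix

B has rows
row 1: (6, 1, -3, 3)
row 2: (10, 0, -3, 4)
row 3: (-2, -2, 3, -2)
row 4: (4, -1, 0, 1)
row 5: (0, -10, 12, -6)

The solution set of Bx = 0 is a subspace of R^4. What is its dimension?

Row reduce to echelon form.
R2 ← R2 − (5/3)·R1: [0, -5/3, 2, -1]
R3 ← R3 + (1/3)·R1: [0, -5/3, 2, -1]
R4 ← R4 − (2/3)·R1: [0, -5/3, 2, -1]
R3 ← R3 − R2: [0, 0, 0, 0]
R4 ← R4 − R2: [0, 0, 0, 0]
R5 ← R5 − (6)·R2: [0, 0, 0, 0]
2 nonzero rows, so rank(B) = 2.
B has 4 columns; by rank–nullity, nullity = 4 − 2 = 2.

2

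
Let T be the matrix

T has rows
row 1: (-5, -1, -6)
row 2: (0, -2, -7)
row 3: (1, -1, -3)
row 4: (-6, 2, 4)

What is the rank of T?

Row reduce to echelon form.
R3 ← R3 + (1/5)·R1: [0, -6/5, -21/5]
R4 ← R4 − (6/5)·R1: [0, 16/5, 56/5]
R3 ← R3 − (3/5)·R2: [0, 0, 0]
R4 ← R4 + (8/5)·R2: [0, 0, 0]
Echelon form has 2 nonzero rows, so rank(T) = 2.

2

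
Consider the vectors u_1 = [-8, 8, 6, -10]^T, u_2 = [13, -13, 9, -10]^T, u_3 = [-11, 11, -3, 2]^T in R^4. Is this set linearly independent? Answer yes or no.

Form the matrix with these vectors as rows and row reduce.
R2 ← R2 + (13/8)·R1: [0, 0, 75/4, -105/4]
R3 ← R3 − (11/8)·R1: [0, 0, -45/4, 63/4]
R3 ← R3 + (3/5)·R2: [0, 0, 0, 0]
2 nonzero rows, so the 3 vectors span a space of dimension 2.
Since 2 < 3, the vectors are linearly dependent.

no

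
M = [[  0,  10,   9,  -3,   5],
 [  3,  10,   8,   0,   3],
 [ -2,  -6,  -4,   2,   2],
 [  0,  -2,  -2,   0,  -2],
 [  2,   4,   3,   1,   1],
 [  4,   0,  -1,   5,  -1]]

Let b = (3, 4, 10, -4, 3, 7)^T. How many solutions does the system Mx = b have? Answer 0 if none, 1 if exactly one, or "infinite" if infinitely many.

Row reduce the augmented matrix [M | b].
Swap R1 ↔ R2
R3 ← R3 + (2/3)·R1: [0, 2/3, 4/3, 2, 4, 38/3]
R5 ← R5 − (2/3)·R1: [0, -8/3, -7/3, 1, -1, 1/3]
R6 ← R6 − (4/3)·R1: [0, -40/3, -35/3, 5, -5, 5/3]
R3 ← R3 − (1/15)·R2: [0, 0, 11/15, 11/5, 11/3, 187/15]
R4 ← R4 + (1/5)·R2: [0, 0, -1/5, -3/5, -1, -17/5]
R5 ← R5 + (4/15)·R2: [0, 0, 1/15, 1/5, 1/3, 17/15]
R6 ← R6 + (4/3)·R2: [0, 0, 1/3, 1, 5/3, 17/3]
R4 ← R4 + (3/11)·R3: [0, 0, 0, 0, 0, 0]
R5 ← R5 − (1/11)·R3: [0, 0, 0, 0, 0, 0]
R6 ← R6 − (5/11)·R3: [0, 0, 0, 0, 0, 0]
The echelon form has 3 nonzero rows, and every pivot lies in the first 5 columns, so rank(M) = rank([M|b]) = 3.
The system is consistent.
rank = 3 < 5 unknowns, so there are infinitely many solutions.

infinite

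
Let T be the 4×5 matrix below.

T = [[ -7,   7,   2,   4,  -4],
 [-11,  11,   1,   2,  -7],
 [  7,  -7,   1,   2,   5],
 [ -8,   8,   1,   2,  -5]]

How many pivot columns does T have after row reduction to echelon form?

Row reduce to echelon form.
R2 ← R2 − (11/7)·R1: [0, 0, -15/7, -30/7, -5/7]
R3 ← R3 + R1: [0, 0, 3, 6, 1]
R4 ← R4 − (8/7)·R1: [0, 0, -9/7, -18/7, -3/7]
R3 ← R3 + (7/5)·R2: [0, 0, 0, 0, 0]
R4 ← R4 − (3/5)·R2: [0, 0, 0, 0, 0]
Echelon form has 2 nonzero rows, so rank(T) = 2.
Each nonzero row contributes one pivot column: 2 pivot columns.

2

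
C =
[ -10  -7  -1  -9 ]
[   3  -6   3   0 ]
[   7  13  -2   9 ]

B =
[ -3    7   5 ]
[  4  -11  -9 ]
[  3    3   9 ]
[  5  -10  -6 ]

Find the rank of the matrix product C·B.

2

First compute CB:
[[-46,  94,  58],
 [-24,  96,  96],
 [ 70, -190, -154]]
Now row reduce the product.
R2 ← R2 − (12/23)·R1: [0, 1080/23, 1512/23]
R3 ← R3 + (35/23)·R1: [0, -1080/23, -1512/23]
R3 ← R3 + R2: [0, 0, 0]
2 nonzero rows, so rank(CB) = 2.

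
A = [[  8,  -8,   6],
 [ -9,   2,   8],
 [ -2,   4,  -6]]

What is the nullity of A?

Row reduce to echelon form.
R2 ← R2 + (9/8)·R1: [0, -7, 59/4]
R3 ← R3 + (1/4)·R1: [0, 2, -9/2]
R3 ← R3 + (2/7)·R2: [0, 0, -2/7]
3 nonzero rows, so rank(A) = 3.
A has 3 columns; by rank–nullity, nullity = 3 − 3 = 0.

0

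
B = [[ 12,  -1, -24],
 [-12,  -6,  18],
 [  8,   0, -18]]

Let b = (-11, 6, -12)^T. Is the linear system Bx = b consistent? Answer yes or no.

Row reduce the augmented matrix [B | b].
R2 ← R2 + R1: [0, -7, -6, -5]
R3 ← R3 − (2/3)·R1: [0, 2/3, -2, -14/3]
R3 ← R3 + (2/21)·R2: [0, 0, -18/7, -36/7]
The echelon form has 3 nonzero rows, and every pivot lies in the first 3 columns, so rank(B) = rank([B|b]) = 3.
The system is consistent.

yes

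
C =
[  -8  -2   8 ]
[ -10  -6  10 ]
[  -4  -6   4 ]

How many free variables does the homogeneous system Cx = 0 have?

Row reduce to echelon form.
R2 ← R2 − (5/4)·R1: [0, -7/2, 0]
R3 ← R3 − (1/2)·R1: [0, -5, 0]
R3 ← R3 − (10/7)·R2: [0, 0, 0]
2 nonzero rows, so rank(C) = 2.
C has 3 columns; by rank–nullity, nullity = 3 − 2 = 1.

1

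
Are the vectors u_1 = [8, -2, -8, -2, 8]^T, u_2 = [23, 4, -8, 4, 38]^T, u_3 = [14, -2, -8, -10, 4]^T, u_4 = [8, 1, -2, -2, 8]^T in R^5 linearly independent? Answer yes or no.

no

Form the matrix with these vectors as rows and row reduce.
R2 ← R2 − (23/8)·R1: [0, 39/4, 15, 39/4, 15]
R3 ← R3 − (7/4)·R1: [0, 3/2, 6, -13/2, -10]
R4 ← R4 − R1: [0, 3, 6, 0, 0]
R3 ← R3 − (2/13)·R2: [0, 0, 48/13, -8, -160/13]
R4 ← R4 − (4/13)·R2: [0, 0, 18/13, -3, -60/13]
R4 ← R4 − (3/8)·R3: [0, 0, 0, 0, 0]
3 nonzero rows, so the 4 vectors span a space of dimension 3.
Since 3 < 4, the vectors are linearly dependent.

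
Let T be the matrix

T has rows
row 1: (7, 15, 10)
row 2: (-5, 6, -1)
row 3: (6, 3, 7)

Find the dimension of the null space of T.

0

Row reduce to echelon form.
R2 ← R2 + (5/7)·R1: [0, 117/7, 43/7]
R3 ← R3 − (6/7)·R1: [0, -69/7, -11/7]
R3 ← R3 + (23/39)·R2: [0, 0, 80/39]
3 nonzero rows, so rank(T) = 3.
T has 3 columns; by rank–nullity, nullity = 3 − 3 = 0.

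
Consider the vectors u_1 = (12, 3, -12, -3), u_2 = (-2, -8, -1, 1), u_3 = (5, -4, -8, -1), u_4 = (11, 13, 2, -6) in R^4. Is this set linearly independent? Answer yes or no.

yes

Form the matrix with these vectors as rows and row reduce.
R2 ← R2 + (1/6)·R1: [0, -15/2, -3, 1/2]
R3 ← R3 − (5/12)·R1: [0, -21/4, -3, 1/4]
R4 ← R4 − (11/12)·R1: [0, 41/4, 13, -13/4]
R3 ← R3 − (7/10)·R2: [0, 0, -9/10, -1/10]
R4 ← R4 + (41/30)·R2: [0, 0, 89/10, -77/30]
R4 ← R4 + (89/9)·R3: [0, 0, 0, -32/9]
4 nonzero rows, so the 4 vectors span a space of dimension 4.
Since 4 = 4, the vectors are linearly independent.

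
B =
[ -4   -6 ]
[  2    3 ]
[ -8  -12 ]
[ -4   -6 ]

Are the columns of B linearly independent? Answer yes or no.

Row reduce B to echelon form.
R2 ← R2 + (1/2)·R1: [0, 0]
R3 ← R3 − (2)·R1: [0, 0]
R4 ← R4 − R1: [0, 0]
1 pivot among 2 columns.
Only 1 < 2 pivot columns, so the columns are linearly dependent.

no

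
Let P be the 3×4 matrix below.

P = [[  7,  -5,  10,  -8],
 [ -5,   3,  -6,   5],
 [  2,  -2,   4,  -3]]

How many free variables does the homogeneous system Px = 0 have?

2

Row reduce to echelon form.
R2 ← R2 + (5/7)·R1: [0, -4/7, 8/7, -5/7]
R3 ← R3 − (2/7)·R1: [0, -4/7, 8/7, -5/7]
R3 ← R3 − R2: [0, 0, 0, 0]
2 nonzero rows, so rank(P) = 2.
P has 4 columns; by rank–nullity, nullity = 4 − 2 = 2.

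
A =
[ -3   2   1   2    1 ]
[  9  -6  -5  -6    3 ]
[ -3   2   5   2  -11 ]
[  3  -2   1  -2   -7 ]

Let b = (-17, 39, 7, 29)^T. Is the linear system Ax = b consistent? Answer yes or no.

yes

Row reduce the augmented matrix [A | b].
R2 ← R2 + (3)·R1: [0, 0, -2, 0, 6, -12]
R3 ← R3 − R1: [0, 0, 4, 0, -12, 24]
R4 ← R4 + R1: [0, 0, 2, 0, -6, 12]
R3 ← R3 + (2)·R2: [0, 0, 0, 0, 0, 0]
R4 ← R4 + R2: [0, 0, 0, 0, 0, 0]
The echelon form has 2 nonzero rows, and every pivot lies in the first 5 columns, so rank(A) = rank([A|b]) = 2.
The system is consistent.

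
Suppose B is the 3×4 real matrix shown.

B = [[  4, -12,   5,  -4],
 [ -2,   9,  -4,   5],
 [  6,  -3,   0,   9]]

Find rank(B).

2

Row reduce to echelon form.
R2 ← R2 + (1/2)·R1: [0, 3, -3/2, 3]
R3 ← R3 − (3/2)·R1: [0, 15, -15/2, 15]
R3 ← R3 − (5)·R2: [0, 0, 0, 0]
Echelon form has 2 nonzero rows, so rank(B) = 2.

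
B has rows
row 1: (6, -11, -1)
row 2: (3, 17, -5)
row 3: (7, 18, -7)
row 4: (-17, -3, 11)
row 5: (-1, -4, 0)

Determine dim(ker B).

Row reduce to echelon form.
R2 ← R2 − (1/2)·R1: [0, 45/2, -9/2]
R3 ← R3 − (7/6)·R1: [0, 185/6, -35/6]
R4 ← R4 + (17/6)·R1: [0, -205/6, 49/6]
R5 ← R5 + (1/6)·R1: [0, -35/6, -1/6]
R3 ← R3 − (37/27)·R2: [0, 0, 1/3]
R4 ← R4 + (41/27)·R2: [0, 0, 4/3]
R5 ← R5 + (7/27)·R2: [0, 0, -4/3]
R4 ← R4 − (4)·R3: [0, 0, 0]
R5 ← R5 + (4)·R3: [0, 0, 0]
3 nonzero rows, so rank(B) = 3.
B has 3 columns; by rank–nullity, nullity = 3 − 3 = 0.

0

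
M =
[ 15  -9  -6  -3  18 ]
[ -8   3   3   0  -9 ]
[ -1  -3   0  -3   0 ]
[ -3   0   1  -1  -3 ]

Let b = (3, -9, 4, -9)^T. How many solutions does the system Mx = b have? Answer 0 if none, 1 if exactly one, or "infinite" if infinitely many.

0

Row reduce the augmented matrix [M | b].
R2 ← R2 + (8/15)·R1: [0, -9/5, -1/5, -8/5, 3/5, -37/5]
R3 ← R3 + (1/15)·R1: [0, -18/5, -2/5, -16/5, 6/5, 21/5]
R4 ← R4 + (1/5)·R1: [0, -9/5, -1/5, -8/5, 3/5, -42/5]
R3 ← R3 − (2)·R2: [0, 0, 0, 0, 0, 19]
R4 ← R4 − R2: [0, 0, 0, 0, 0, -1]
R4 ← R4 + (1/19)·R3: [0, 0, 0, 0, 0, 0]
The echelon form has 3 nonzero rows; the last pivot sits in the augmented column, so rank(M) = 2 but rank([M|b]) = 3.
Since the ranks differ, the system is inconsistent.
It has no solutions.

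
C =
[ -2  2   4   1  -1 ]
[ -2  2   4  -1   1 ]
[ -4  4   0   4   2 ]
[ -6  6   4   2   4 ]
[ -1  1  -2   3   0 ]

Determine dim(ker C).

Row reduce to echelon form.
R2 ← R2 − R1: [0, 0, 0, -2, 2]
R3 ← R3 − (2)·R1: [0, 0, -8, 2, 4]
R4 ← R4 − (3)·R1: [0, 0, -8, -1, 7]
R5 ← R5 − (1/2)·R1: [0, 0, -4, 5/2, 1/2]
Swap R2 ↔ R3
R4 ← R4 − R2: [0, 0, 0, -3, 3]
R5 ← R5 − (1/2)·R2: [0, 0, 0, 3/2, -3/2]
R4 ← R4 − (3/2)·R3: [0, 0, 0, 0, 0]
R5 ← R5 + (3/4)·R3: [0, 0, 0, 0, 0]
3 nonzero rows, so rank(C) = 3.
C has 5 columns; by rank–nullity, nullity = 5 − 3 = 2.

2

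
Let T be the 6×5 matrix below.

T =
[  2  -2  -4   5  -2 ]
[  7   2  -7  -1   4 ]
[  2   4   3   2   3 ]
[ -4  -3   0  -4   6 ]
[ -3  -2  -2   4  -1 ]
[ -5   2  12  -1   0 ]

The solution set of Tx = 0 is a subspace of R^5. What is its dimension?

Row reduce to echelon form.
R2 ← R2 − (7/2)·R1: [0, 9, 7, -37/2, 11]
R3 ← R3 − R1: [0, 6, 7, -3, 5]
R4 ← R4 + (2)·R1: [0, -7, -8, 6, 2]
R5 ← R5 + (3/2)·R1: [0, -5, -8, 23/2, -4]
R6 ← R6 + (5/2)·R1: [0, -3, 2, 23/2, -5]
R3 ← R3 − (2/3)·R2: [0, 0, 7/3, 28/3, -7/3]
R4 ← R4 + (7/9)·R2: [0, 0, -23/9, -151/18, 95/9]
R5 ← R5 + (5/9)·R2: [0, 0, -37/9, 11/9, 19/9]
R6 ← R6 + (1/3)·R2: [0, 0, 13/3, 16/3, -4/3]
R4 ← R4 + (23/21)·R3: [0, 0, 0, 11/6, 8]
R5 ← R5 + (37/21)·R3: [0, 0, 0, 53/3, -2]
R6 ← R6 − (13/7)·R3: [0, 0, 0, -12, 3]
R5 ← R5 − (106/11)·R4: [0, 0, 0, 0, -870/11]
R6 ← R6 + (72/11)·R4: [0, 0, 0, 0, 609/11]
R6 ← R6 + (7/10)·R5: [0, 0, 0, 0, 0]
5 nonzero rows, so rank(T) = 5.
T has 5 columns; by rank–nullity, nullity = 5 − 5 = 0.

0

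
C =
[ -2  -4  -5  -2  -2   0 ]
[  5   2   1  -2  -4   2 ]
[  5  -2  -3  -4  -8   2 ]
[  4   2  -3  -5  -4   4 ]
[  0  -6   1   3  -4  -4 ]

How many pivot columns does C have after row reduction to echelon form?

Row reduce to echelon form.
R2 ← R2 + (5/2)·R1: [0, -8, -23/2, -7, -9, 2]
R3 ← R3 + (5/2)·R1: [0, -12, -31/2, -9, -13, 2]
R4 ← R4 + (2)·R1: [0, -6, -13, -9, -8, 4]
R3 ← R3 − (3/2)·R2: [0, 0, 7/4, 3/2, 1/2, -1]
R4 ← R4 − (3/4)·R2: [0, 0, -35/8, -15/4, -5/4, 5/2]
R5 ← R5 − (3/4)·R2: [0, 0, 77/8, 33/4, 11/4, -11/2]
R4 ← R4 + (5/2)·R3: [0, 0, 0, 0, 0, 0]
R5 ← R5 − (11/2)·R3: [0, 0, 0, 0, 0, 0]
Echelon form has 3 nonzero rows, so rank(C) = 3.
Each nonzero row contributes one pivot column: 3 pivot columns.

3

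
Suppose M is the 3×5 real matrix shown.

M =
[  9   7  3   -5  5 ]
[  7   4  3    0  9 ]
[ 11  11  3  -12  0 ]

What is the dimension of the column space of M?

3

Row reduce to echelon form.
R2 ← R2 − (7/9)·R1: [0, -13/9, 2/3, 35/9, 46/9]
R3 ← R3 − (11/9)·R1: [0, 22/9, -2/3, -53/9, -55/9]
R3 ← R3 + (22/13)·R2: [0, 0, 6/13, 9/13, 33/13]
Echelon form has 3 nonzero rows, so rank(M) = 3.
The column space has dimension equal to the rank: 3.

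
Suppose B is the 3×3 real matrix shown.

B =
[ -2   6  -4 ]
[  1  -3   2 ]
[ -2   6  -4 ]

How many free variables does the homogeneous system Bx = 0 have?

Row reduce to echelon form.
R2 ← R2 + (1/2)·R1: [0, 0, 0]
R3 ← R3 − R1: [0, 0, 0]
1 nonzero row, so rank(B) = 1.
B has 3 columns; by rank–nullity, nullity = 3 − 1 = 2.

2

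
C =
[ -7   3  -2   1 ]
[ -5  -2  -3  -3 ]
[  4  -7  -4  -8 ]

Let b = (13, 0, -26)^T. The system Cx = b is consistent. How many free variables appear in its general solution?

1

Row reduce the augmented matrix [C | b].
R2 ← R2 − (5/7)·R1: [0, -29/7, -11/7, -26/7, -65/7]
R3 ← R3 + (4/7)·R1: [0, -37/7, -36/7, -52/7, -130/7]
R3 ← R3 − (37/29)·R2: [0, 0, -91/29, -78/29, -195/29]
The echelon form has 3 nonzero rows, and every pivot lies in the first 4 columns, so rank(C) = rank([C|b]) = 3.
The system is consistent.
Free variables = (unknowns) − (rank) = 4 − 3 = 1.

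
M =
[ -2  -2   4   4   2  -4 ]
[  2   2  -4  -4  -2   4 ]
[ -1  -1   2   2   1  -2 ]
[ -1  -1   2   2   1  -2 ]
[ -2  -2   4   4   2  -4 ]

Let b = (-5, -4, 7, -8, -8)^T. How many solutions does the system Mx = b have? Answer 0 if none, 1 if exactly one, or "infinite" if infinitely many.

0

Row reduce the augmented matrix [M | b].
R2 ← R2 + R1: [0, 0, 0, 0, 0, 0, -9]
R3 ← R3 − (1/2)·R1: [0, 0, 0, 0, 0, 0, 19/2]
R4 ← R4 − (1/2)·R1: [0, 0, 0, 0, 0, 0, -11/2]
R5 ← R5 − R1: [0, 0, 0, 0, 0, 0, -3]
R3 ← R3 + (19/18)·R2: [0, 0, 0, 0, 0, 0, 0]
R4 ← R4 − (11/18)·R2: [0, 0, 0, 0, 0, 0, 0]
R5 ← R5 − (1/3)·R2: [0, 0, 0, 0, 0, 0, 0]
The echelon form has 2 nonzero rows; the last pivot sits in the augmented column, so rank(M) = 1 but rank([M|b]) = 2.
Since the ranks differ, the system is inconsistent.
It has no solutions.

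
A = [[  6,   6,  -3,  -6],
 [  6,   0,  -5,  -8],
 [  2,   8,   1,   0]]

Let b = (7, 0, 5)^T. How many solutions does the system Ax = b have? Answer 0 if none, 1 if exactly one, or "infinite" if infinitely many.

0

Row reduce the augmented matrix [A | b].
R2 ← R2 − R1: [0, -6, -2, -2, -7]
R3 ← R3 − (1/3)·R1: [0, 6, 2, 2, 8/3]
R3 ← R3 + R2: [0, 0, 0, 0, -13/3]
The echelon form has 3 nonzero rows; the last pivot sits in the augmented column, so rank(A) = 2 but rank([A|b]) = 3.
Since the ranks differ, the system is inconsistent.
It has no solutions.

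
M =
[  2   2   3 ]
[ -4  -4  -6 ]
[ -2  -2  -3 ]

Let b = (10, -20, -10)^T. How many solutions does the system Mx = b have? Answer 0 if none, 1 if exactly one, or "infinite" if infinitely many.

Row reduce the augmented matrix [M | b].
R2 ← R2 + (2)·R1: [0, 0, 0, 0]
R3 ← R3 + R1: [0, 0, 0, 0]
The echelon form has 1 nonzero rows, and every pivot lies in the first 3 columns, so rank(M) = rank([M|b]) = 1.
The system is consistent.
rank = 1 < 3 unknowns, so there are infinitely many solutions.

infinite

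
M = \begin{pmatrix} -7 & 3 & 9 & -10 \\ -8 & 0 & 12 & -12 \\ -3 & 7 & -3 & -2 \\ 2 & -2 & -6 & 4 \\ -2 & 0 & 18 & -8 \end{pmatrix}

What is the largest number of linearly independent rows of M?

3

Row reduce to echelon form.
R2 ← R2 − (8/7)·R1: [0, -24/7, 12/7, -4/7]
R3 ← R3 − (3/7)·R1: [0, 40/7, -48/7, 16/7]
R4 ← R4 + (2/7)·R1: [0, -8/7, -24/7, 8/7]
R5 ← R5 − (2/7)·R1: [0, -6/7, 108/7, -36/7]
R3 ← R3 + (5/3)·R2: [0, 0, -4, 4/3]
R4 ← R4 − (1/3)·R2: [0, 0, -4, 4/3]
R5 ← R5 − (1/4)·R2: [0, 0, 15, -5]
R4 ← R4 − R3: [0, 0, 0, 0]
R5 ← R5 + (15/4)·R3: [0, 0, 0, 0]
Echelon form has 3 nonzero rows, so rank(M) = 3.
The rank gives the maximum number of linearly independent rows: 3.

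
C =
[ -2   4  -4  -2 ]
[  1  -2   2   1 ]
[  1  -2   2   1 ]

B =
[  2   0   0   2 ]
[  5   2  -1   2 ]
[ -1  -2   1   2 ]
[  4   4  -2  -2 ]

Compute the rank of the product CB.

1

First compute CB:
[[ 12,   8,  -4,   0],
 [ -6,  -4,   2,   0],
 [ -6,  -4,   2,   0]]
Now row reduce the product.
R2 ← R2 + (1/2)·R1: [0, 0, 0, 0]
R3 ← R3 + (1/2)·R1: [0, 0, 0, 0]
1 nonzero row, so rank(CB) = 1.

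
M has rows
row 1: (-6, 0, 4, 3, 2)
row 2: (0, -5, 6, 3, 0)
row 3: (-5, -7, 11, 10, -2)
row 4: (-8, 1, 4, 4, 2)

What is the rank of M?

Row reduce to echelon form.
R3 ← R3 − (5/6)·R1: [0, -7, 23/3, 15/2, -11/3]
R4 ← R4 − (4/3)·R1: [0, 1, -4/3, 0, -2/3]
R3 ← R3 − (7/5)·R2: [0, 0, -11/15, 33/10, -11/3]
R4 ← R4 + (1/5)·R2: [0, 0, -2/15, 3/5, -2/3]
R4 ← R4 − (2/11)·R3: [0, 0, 0, 0, 0]
Echelon form has 3 nonzero rows, so rank(M) = 3.

3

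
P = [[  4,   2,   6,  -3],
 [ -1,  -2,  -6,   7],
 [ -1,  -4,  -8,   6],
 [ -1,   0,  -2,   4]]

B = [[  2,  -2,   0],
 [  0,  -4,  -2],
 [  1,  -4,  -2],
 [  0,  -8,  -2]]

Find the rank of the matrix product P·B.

3

First compute PB:
[[ 14, -16, -10],
 [ -8, -22,   2],
 [-10,   2,  12],
 [ -4, -22,  -4]]
Now row reduce the product.
R2 ← R2 + (4/7)·R1: [0, -218/7, -26/7]
R3 ← R3 + (5/7)·R1: [0, -66/7, 34/7]
R4 ← R4 + (2/7)·R1: [0, -186/7, -48/7]
R3 ← R3 − (33/109)·R2: [0, 0, 652/109]
R4 ← R4 − (93/109)·R2: [0, 0, -402/109]
R4 ← R4 + (201/326)·R3: [0, 0, 0]
3 nonzero rows, so rank(PB) = 3.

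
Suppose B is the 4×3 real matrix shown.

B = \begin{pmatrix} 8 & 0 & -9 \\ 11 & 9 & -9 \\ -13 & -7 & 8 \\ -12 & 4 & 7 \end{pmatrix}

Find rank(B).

3

Row reduce to echelon form.
R2 ← R2 − (11/8)·R1: [0, 9, 27/8]
R3 ← R3 + (13/8)·R1: [0, -7, -53/8]
R4 ← R4 + (3/2)·R1: [0, 4, -13/2]
R3 ← R3 + (7/9)·R2: [0, 0, -4]
R4 ← R4 − (4/9)·R2: [0, 0, -8]
R4 ← R4 − (2)·R3: [0, 0, 0]
Echelon form has 3 nonzero rows, so rank(B) = 3.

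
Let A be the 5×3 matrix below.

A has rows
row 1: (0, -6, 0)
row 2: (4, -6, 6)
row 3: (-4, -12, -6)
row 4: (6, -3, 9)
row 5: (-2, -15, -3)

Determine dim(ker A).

Row reduce to echelon form.
Swap R1 ↔ R2
R3 ← R3 + R1: [0, -18, 0]
R4 ← R4 − (3/2)·R1: [0, 6, 0]
R5 ← R5 + (1/2)·R1: [0, -18, 0]
R3 ← R3 − (3)·R2: [0, 0, 0]
R4 ← R4 + R2: [0, 0, 0]
R5 ← R5 − (3)·R2: [0, 0, 0]
2 nonzero rows, so rank(A) = 2.
A has 3 columns; by rank–nullity, nullity = 3 − 2 = 1.

1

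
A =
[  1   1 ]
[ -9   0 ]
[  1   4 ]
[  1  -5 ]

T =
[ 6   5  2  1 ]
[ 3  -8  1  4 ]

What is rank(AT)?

First compute AT:
[[  9,  -3,   3,   5],
 [-54, -45, -18,  -9],
 [ 18, -27,   6,  17],
 [ -9,  45,  -3, -19]]
Now row reduce the product.
R2 ← R2 + (6)·R1: [0, -63, 0, 21]
R3 ← R3 − (2)·R1: [0, -21, 0, 7]
R4 ← R4 + R1: [0, 42, 0, -14]
R3 ← R3 − (1/3)·R2: [0, 0, 0, 0]
R4 ← R4 + (2/3)·R2: [0, 0, 0, 0]
2 nonzero rows, so rank(AT) = 2.

2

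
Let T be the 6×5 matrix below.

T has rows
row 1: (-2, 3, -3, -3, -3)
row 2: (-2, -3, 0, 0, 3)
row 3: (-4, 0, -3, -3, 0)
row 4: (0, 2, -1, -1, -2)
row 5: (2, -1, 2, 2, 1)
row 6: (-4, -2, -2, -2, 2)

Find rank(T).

2

Row reduce to echelon form.
R2 ← R2 − R1: [0, -6, 3, 3, 6]
R3 ← R3 − (2)·R1: [0, -6, 3, 3, 6]
R5 ← R5 + R1: [0, 2, -1, -1, -2]
R6 ← R6 − (2)·R1: [0, -8, 4, 4, 8]
R3 ← R3 − R2: [0, 0, 0, 0, 0]
R4 ← R4 + (1/3)·R2: [0, 0, 0, 0, 0]
R5 ← R5 + (1/3)·R2: [0, 0, 0, 0, 0]
R6 ← R6 − (4/3)·R2: [0, 0, 0, 0, 0]
Echelon form has 2 nonzero rows, so rank(T) = 2.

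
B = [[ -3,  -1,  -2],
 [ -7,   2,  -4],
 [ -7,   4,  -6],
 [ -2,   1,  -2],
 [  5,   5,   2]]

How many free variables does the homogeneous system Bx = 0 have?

0

Row reduce to echelon form.
R2 ← R2 − (7/3)·R1: [0, 13/3, 2/3]
R3 ← R3 − (7/3)·R1: [0, 19/3, -4/3]
R4 ← R4 − (2/3)·R1: [0, 5/3, -2/3]
R5 ← R5 + (5/3)·R1: [0, 10/3, -4/3]
R3 ← R3 − (19/13)·R2: [0, 0, -30/13]
R4 ← R4 − (5/13)·R2: [0, 0, -12/13]
R5 ← R5 − (10/13)·R2: [0, 0, -24/13]
R4 ← R4 − (2/5)·R3: [0, 0, 0]
R5 ← R5 − (4/5)·R3: [0, 0, 0]
3 nonzero rows, so rank(B) = 3.
B has 3 columns; by rank–nullity, nullity = 3 − 3 = 0.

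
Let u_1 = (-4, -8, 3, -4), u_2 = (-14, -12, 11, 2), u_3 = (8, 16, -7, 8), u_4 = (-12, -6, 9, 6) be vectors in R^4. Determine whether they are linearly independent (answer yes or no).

no

Form the matrix with these vectors as rows and row reduce.
R2 ← R2 − (7/2)·R1: [0, 16, 1/2, 16]
R3 ← R3 + (2)·R1: [0, 0, -1, 0]
R4 ← R4 − (3)·R1: [0, 18, 0, 18]
R4 ← R4 − (9/8)·R2: [0, 0, -9/16, 0]
R4 ← R4 − (9/16)·R3: [0, 0, 0, 0]
3 nonzero rows, so the 4 vectors span a space of dimension 3.
Since 3 < 4, the vectors are linearly dependent.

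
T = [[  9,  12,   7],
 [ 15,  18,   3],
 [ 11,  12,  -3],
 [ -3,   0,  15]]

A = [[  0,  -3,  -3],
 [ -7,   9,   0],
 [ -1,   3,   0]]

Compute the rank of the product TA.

First compute TA:
[[-91, 102, -27],
 [-129, 126, -45],
 [-81,  66, -33],
 [-15,  54,   9]]
Now row reduce the product.
R2 ← R2 − (129/91)·R1: [0, -1692/91, -612/91]
R3 ← R3 − (81/91)·R1: [0, -2256/91, -816/91]
R4 ← R4 − (15/91)·R1: [0, 3384/91, 1224/91]
R3 ← R3 − (4/3)·R2: [0, 0, 0]
R4 ← R4 + (2)·R2: [0, 0, 0]
2 nonzero rows, so rank(TA) = 2.

2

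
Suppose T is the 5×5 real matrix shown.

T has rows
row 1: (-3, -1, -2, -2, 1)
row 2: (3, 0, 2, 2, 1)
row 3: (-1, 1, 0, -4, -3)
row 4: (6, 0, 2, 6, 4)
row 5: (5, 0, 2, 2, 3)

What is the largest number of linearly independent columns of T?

Row reduce to echelon form.
R2 ← R2 + R1: [0, -1, 0, 0, 2]
R3 ← R3 − (1/3)·R1: [0, 4/3, 2/3, -10/3, -10/3]
R4 ← R4 + (2)·R1: [0, -2, -2, 2, 6]
R5 ← R5 + (5/3)·R1: [0, -5/3, -4/3, -4/3, 14/3]
R3 ← R3 + (4/3)·R2: [0, 0, 2/3, -10/3, -2/3]
R4 ← R4 − (2)·R2: [0, 0, -2, 2, 2]
R5 ← R5 − (5/3)·R2: [0, 0, -4/3, -4/3, 4/3]
R4 ← R4 + (3)·R3: [0, 0, 0, -8, 0]
R5 ← R5 + (2)·R3: [0, 0, 0, -8, 0]
R5 ← R5 − R4: [0, 0, 0, 0, 0]
Echelon form has 4 nonzero rows, so rank(T) = 4.
The rank gives the maximum number of linearly independent columns: 4.

4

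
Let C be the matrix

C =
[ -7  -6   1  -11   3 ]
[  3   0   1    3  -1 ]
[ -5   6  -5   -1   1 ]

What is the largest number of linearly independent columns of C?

Row reduce to echelon form.
R2 ← R2 + (3/7)·R1: [0, -18/7, 10/7, -12/7, 2/7]
R3 ← R3 − (5/7)·R1: [0, 72/7, -40/7, 48/7, -8/7]
R3 ← R3 + (4)·R2: [0, 0, 0, 0, 0]
Echelon form has 2 nonzero rows, so rank(C) = 2.
The rank gives the maximum number of linearly independent columns: 2.

2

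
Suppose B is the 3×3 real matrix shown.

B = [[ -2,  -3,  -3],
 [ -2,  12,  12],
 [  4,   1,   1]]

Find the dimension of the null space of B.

Row reduce to echelon form.
R2 ← R2 − R1: [0, 15, 15]
R3 ← R3 + (2)·R1: [0, -5, -5]
R3 ← R3 + (1/3)·R2: [0, 0, 0]
2 nonzero rows, so rank(B) = 2.
B has 3 columns; by rank–nullity, nullity = 3 − 2 = 1.

1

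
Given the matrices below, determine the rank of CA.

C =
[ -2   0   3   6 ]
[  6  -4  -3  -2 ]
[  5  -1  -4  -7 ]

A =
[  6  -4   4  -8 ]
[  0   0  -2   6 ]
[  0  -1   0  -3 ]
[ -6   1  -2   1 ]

3

First compute CA:
[[-48,  11, -20,  13],
 [ 48, -23,  36, -65],
 [ 72, -23,  36, -41]]
Now row reduce the product.
R2 ← R2 + R1: [0, -12, 16, -52]
R3 ← R3 + (3/2)·R1: [0, -13/2, 6, -43/2]
R3 ← R3 − (13/24)·R2: [0, 0, -8/3, 20/3]
3 nonzero rows, so rank(CA) = 3.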